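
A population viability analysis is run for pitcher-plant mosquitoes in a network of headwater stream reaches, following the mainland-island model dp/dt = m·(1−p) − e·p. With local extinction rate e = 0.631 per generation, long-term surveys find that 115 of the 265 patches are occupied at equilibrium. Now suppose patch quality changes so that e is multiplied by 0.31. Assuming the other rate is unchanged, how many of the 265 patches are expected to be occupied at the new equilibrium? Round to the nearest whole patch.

Observed p* = 115/265 = 0.43396.
Balance m(1−p*) = e·p* gives m = e·p*/(1−p*) = 0.631×0.43396/0.56604 = 0.48376.
New p* = m/(m+e) = 0.48376/(0.48376+0.19561) = 0.71207.
Expected occupied = 265 × 0.71207 = 188.70 ≈ 189.

189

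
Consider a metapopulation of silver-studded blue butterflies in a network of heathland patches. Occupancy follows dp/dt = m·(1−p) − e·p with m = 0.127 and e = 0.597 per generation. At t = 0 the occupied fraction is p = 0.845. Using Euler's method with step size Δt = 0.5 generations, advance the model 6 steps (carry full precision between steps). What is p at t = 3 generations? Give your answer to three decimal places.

Update rule: p ← p + [m·(1−p) − e·p]·Δt with Δt = 0.5.
p: 0.84500 → 0.60261  (Δp = -0.24239)
p: 0.60261 → 0.44797  (Δp = -0.15464)
p: 0.44797 → 0.34930  (Δp = -0.09866)
p: 0.34930 → 0.28635  (Δp = -0.06295)
p: 0.28635 → 0.24619  (Δp = -0.04016)
p: 0.24619 → 0.22057  (Δp = -0.02562)

0.221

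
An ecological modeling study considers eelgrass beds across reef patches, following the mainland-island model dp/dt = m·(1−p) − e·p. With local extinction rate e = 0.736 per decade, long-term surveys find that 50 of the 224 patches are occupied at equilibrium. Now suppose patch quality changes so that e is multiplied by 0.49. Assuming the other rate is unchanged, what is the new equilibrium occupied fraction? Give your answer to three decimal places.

Observed p* = 50/224 = 0.22321.
Balance m(1−p*) = e·p* gives m = e·p*/(1−p*) = 0.736×0.22321/0.77679 = 0.21149.
New p* = m/(m+e) = 0.21149/(0.21149+0.36064) = 0.36965.

0.370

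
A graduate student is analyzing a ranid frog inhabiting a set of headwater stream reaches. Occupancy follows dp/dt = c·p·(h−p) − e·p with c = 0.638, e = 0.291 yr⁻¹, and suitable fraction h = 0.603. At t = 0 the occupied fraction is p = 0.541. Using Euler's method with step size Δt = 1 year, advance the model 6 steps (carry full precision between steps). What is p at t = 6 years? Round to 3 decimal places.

Update rule: p ← p + [c·p·(h−p) − e·p]·Δt with Δt = 1.
  1  |  dp/dt·Δt = -0.136031  |  p_1 = 0.404969
  2  |  dp/dt·Δt = -0.066681  |  p_2 = 0.338288
  3  |  dp/dt·Δt = -0.041310  |  p_3 = 0.296979
  4  |  dp/dt·Δt = -0.028438  |  p_4 = 0.268540
  5  |  dp/dt·Δt = -0.020843  |  p_5 = 0.247698
  6  |  dp/dt·Δt = -0.015931  |  p_6 = 0.231766

0.232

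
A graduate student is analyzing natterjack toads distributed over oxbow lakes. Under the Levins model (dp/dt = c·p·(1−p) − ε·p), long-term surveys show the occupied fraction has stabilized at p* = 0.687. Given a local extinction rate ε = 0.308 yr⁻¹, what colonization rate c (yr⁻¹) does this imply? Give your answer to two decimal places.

0.98

At equilibrium c(1−p*) = ε, so c = ε/(1−p*).
c = 0.308/(1 − 0.687) = 0.308/0.3130 = 0.9840.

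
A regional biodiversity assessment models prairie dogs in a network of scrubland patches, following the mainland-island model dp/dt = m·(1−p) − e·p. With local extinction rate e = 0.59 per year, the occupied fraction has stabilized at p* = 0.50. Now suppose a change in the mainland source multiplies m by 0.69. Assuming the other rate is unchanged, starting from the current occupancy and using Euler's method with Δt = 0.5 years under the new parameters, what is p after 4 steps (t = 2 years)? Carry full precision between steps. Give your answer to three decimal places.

0.414

Balance m(1−p*) = e·p* gives m = e·p*/(1−p*) = 0.59×0.50000/0.50000 = 0.59000.
Starting from p₀ = 0.50000; update p ← p + (dp/dt)·Δt with the new parameters.
step 1: Δp = -0.04573, p = 0.45427
step 2: Δp = -0.02293, p = 0.43135
step 3: Δp = -0.01150, p = 0.41985
step 4: Δp = -0.00577, p = 0.41408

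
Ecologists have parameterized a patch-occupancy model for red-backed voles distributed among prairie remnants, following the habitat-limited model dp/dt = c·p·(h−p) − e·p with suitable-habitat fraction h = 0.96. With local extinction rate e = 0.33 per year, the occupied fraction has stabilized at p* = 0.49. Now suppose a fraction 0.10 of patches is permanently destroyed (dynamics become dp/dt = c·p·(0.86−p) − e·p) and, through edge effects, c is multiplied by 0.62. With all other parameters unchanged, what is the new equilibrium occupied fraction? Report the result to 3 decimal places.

0.102

Balance c(h−p*) = e gives c = e/(0.96 − 0.49000) = 0.33/0.47000 = 0.70213.
New p* = 0.86 − e/c = 0.86 − 0.33000/0.43532 = 0.10194.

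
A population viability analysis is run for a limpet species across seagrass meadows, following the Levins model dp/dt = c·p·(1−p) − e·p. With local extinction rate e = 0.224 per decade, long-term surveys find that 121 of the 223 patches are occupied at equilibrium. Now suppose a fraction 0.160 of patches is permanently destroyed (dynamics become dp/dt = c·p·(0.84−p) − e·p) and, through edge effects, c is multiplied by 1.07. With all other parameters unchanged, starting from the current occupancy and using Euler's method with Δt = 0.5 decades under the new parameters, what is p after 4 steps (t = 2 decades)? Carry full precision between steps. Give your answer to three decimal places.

Observed p* = 121/223 = 0.54260.
Balance c(1−p*) = e gives c = e/(1 − 0.54260) = 0.224/0.45740 = 0.48973.
Starting from p₀ = 0.54260; update p ← p + (dp/dt)·Δt with the new parameters.
step 1: Δp = -0.01849, p = 0.52411
step 2: Δp = -0.01532, p = 0.50879
step 3: Δp = -0.01283, p = 0.49595
step 4: Δp = -0.01084, p = 0.48511

0.485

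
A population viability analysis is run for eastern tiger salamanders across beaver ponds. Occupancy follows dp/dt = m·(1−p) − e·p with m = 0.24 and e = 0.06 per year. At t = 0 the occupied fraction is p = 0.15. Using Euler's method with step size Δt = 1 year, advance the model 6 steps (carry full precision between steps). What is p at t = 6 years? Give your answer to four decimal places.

Update rule: p ← p + [m·(1−p) − e·p]·Δt with Δt = 1.
  1  |  dp/dt·Δt = +0.195000  |  p_1 = 0.345000
  2  |  dp/dt·Δt = +0.136500  |  p_2 = 0.481500
  3  |  dp/dt·Δt = +0.095550  |  p_3 = 0.577050
  4  |  dp/dt·Δt = +0.066885  |  p_4 = 0.643935
  5  |  dp/dt·Δt = +0.046820  |  p_5 = 0.690754
  6  |  dp/dt·Δt = +0.032774  |  p_6 = 0.723528

0.7235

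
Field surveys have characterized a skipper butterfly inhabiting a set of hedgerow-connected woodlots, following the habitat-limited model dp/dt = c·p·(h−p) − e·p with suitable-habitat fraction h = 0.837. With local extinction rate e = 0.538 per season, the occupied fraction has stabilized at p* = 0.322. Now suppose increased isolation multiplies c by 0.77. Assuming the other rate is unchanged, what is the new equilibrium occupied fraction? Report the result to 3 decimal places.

0.168

Balance c(h−p*) = e gives c = e/(0.837 − 0.32200) = 0.538/0.51500 = 1.04466.
New p* = 0.837 − e/c = 0.837 − 0.53800/0.80439 = 0.16817.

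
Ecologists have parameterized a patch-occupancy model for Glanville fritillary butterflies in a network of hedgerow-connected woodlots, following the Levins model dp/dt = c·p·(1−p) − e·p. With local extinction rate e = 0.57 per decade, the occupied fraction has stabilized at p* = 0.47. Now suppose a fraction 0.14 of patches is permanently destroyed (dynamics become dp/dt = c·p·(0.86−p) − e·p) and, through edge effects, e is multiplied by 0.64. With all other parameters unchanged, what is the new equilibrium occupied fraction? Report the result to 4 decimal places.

Balance c(1−p*) = e gives c = e/(1 − 0.47000) = 0.57/0.53000 = 1.07547.
New p* = 0.86 − e/c = 0.86 − 0.36480/1.07547 = 0.52080.

0.5208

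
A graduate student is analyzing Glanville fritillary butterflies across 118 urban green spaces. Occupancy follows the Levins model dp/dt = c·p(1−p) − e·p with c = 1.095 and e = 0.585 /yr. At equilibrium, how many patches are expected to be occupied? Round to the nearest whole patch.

55

p* = 1 − e/c = 1 − 0.585/1.095 = 0.4658.
Expected occupied patches = N × p* = 118 × 0.4658 = 54.96 ≈ 55.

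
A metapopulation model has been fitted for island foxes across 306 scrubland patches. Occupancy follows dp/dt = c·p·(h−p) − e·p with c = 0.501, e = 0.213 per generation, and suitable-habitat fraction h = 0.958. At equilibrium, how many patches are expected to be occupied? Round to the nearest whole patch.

p* = h − e/c = 0.958 − 0.4251 = 0.5329.
Expected occupied patches = N × p* = 306 × 0.5329 = 163.05 ≈ 163.

163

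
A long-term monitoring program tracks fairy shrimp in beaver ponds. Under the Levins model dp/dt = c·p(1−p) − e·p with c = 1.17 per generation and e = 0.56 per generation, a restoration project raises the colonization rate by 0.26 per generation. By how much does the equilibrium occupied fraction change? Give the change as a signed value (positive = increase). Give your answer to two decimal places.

0.09

Before: p* = 1 − 0.56/1.17 = 0.5214.
After the change, c = 1.43, e = 0.56, so p* = 1 − 0.56/1.43 = 0.6084.
Δp* = 0.6084 − 0.5214 = +0.0870.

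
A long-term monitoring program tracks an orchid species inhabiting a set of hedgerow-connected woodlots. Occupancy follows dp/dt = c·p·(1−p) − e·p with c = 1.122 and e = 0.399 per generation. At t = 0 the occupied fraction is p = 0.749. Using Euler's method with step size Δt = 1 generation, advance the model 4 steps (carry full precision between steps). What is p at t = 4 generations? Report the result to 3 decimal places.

Update rule: p ← p + [c·p·(1−p) − e·p]·Δt with Δt = 1.
  1  |  dp/dt·Δt = -0.087916  |  p_1 = 0.661084
  2  |  dp/dt·Δt = -0.012386  |  p_2 = 0.648698
  3  |  dp/dt·Δt = -0.003139  |  p_3 = 0.645559
  4  |  dp/dt·Δt = -0.000850  |  p_4 = 0.644709

0.645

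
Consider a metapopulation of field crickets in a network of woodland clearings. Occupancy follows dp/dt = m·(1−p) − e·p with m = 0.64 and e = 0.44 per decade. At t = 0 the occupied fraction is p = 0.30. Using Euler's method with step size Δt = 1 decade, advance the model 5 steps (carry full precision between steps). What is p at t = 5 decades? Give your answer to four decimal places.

0.5926

Update rule: p ← p + [m·(1−p) − e·p]·Δt with Δt = 1.
t = 1: p = 0.30000 + (+0.31600) = 0.61600
t = 2: p = 0.61600 + (-0.02528) = 0.59072
t = 3: p = 0.59072 + (+0.00202) = 0.59274
t = 4: p = 0.59274 + (-0.00016) = 0.59258
t = 5: p = 0.59258 + (+0.00001) = 0.59259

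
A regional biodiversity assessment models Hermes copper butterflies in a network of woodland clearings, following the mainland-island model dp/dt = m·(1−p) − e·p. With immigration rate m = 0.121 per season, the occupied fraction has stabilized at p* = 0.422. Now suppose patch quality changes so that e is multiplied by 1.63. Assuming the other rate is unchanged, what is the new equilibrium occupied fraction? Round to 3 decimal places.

0.309

Balance m(1−p*) = e·p* gives e = m(1−p*)/p* = 0.121×0.57800/0.42200 = 0.16573.
New p* = m/(m+e) = 0.12100/(0.12100+0.27014) = 0.30935.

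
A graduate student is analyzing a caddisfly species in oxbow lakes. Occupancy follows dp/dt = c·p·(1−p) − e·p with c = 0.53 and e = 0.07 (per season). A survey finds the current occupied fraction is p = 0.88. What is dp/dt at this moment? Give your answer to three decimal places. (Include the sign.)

Colonization term: c·p·(1−p) = 0.53×0.88×0.1200 = 0.05597.
Extinction term: e·p = 0.06160.
dp/dt = 0.05597 − 0.06160 = -0.00563.

-0.006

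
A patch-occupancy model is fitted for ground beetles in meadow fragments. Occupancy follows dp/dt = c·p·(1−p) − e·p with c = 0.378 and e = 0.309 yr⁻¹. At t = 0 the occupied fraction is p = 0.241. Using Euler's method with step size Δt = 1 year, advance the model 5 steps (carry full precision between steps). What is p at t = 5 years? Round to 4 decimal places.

0.2195

Update rule: p ← p + [c·p·(1−p) − e·p]·Δt with Δt = 1.
p: 0.24100 → 0.23567  (Δp = -0.00533)
p: 0.23567 → 0.23094  (Δp = -0.00473)
p: 0.23094 → 0.22672  (Δp = -0.00423)
p: 0.22672 → 0.22293  (Δp = -0.00379)
p: 0.22293 → 0.21953  (Δp = -0.00340)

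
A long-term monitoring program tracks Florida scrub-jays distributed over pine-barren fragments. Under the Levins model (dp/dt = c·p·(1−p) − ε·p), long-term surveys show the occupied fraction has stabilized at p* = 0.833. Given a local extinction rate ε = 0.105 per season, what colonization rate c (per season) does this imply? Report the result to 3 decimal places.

At equilibrium c(1−p*) = ε, so c = ε/(1−p*).
c = 0.105/(1 − 0.833) = 0.105/0.1670 = 0.6287.

0.629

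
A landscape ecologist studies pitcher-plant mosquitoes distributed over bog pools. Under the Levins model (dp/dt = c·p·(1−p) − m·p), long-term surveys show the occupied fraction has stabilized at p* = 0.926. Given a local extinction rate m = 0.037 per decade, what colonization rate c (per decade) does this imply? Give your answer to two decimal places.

At equilibrium c(1−p*) = m, so c = m/(1−p*).
c = 0.037/(1 − 0.926) = 0.037/0.0740 = 0.5000.

0.50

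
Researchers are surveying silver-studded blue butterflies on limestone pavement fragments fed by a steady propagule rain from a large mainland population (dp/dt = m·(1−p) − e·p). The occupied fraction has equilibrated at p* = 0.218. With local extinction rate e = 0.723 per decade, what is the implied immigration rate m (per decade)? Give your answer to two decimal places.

At equilibrium m(1−p*) = e·p*, so m = e·p*/(1−p*).
m = 0.723 × 0.218 / 0.7820 = 0.1576/0.7820 = 0.2016.

0.20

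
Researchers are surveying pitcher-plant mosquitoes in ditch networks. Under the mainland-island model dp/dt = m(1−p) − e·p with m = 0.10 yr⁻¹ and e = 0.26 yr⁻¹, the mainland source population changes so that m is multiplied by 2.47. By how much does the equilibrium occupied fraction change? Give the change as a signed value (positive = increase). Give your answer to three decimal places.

0.209

Before: p* = 0.10/(0.10+0.26) = 0.2778.
After: m = 0.247, e = 0.26; p* = 0.247/0.5070 = 0.4872.
Δp* = 0.4872 − 0.2778 = +0.2094.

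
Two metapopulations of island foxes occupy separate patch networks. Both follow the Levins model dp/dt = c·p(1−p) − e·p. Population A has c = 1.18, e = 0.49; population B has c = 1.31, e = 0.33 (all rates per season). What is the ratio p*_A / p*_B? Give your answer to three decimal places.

0.782

A: p*_A = 1 − 0.49/1.18 = 0.5847.
B: p*_B = 1 − 0.33/1.31 = 0.7481.
p*_A / p*_B = 0.5847/0.7481 = 0.7816.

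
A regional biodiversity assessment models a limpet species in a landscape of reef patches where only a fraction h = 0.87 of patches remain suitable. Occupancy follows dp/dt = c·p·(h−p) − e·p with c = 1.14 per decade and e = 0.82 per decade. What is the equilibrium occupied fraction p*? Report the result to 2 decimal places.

0.15

Setting dp/dt = 0 and dividing by p* gives c·(h−p*) = e.
So p* = h − e/c = 0.87 − 0.82/1.14 = 0.87 − 0.7193 = 0.1507.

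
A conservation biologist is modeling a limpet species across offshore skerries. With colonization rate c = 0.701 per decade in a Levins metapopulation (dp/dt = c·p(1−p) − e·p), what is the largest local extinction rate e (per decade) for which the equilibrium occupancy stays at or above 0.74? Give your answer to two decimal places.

0.18

1 − e/c ≥ 0.74 ⇒ e ≤ c(1 − 0.74) = 0.701 × 0.2600.
e_max = 0.1823.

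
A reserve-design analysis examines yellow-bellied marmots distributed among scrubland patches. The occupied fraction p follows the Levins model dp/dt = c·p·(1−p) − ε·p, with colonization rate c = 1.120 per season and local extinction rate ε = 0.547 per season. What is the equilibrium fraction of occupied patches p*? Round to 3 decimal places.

Setting dp/dt = 0 and dividing through by p* gives c·(1−p*) = ε.
So p* = 1 − ε/c = 1 − 0.547/1.120 = 1 − 0.4884 = 0.5116.

0.512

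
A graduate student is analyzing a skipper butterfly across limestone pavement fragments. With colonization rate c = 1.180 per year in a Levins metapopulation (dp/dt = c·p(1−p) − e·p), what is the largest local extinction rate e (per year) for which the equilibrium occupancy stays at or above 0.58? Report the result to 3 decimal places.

1 − e/c ≥ 0.58 ⇒ e ≤ c(1 − 0.58) = 1.180 × 0.4200.
e_max = 0.4956.

0.496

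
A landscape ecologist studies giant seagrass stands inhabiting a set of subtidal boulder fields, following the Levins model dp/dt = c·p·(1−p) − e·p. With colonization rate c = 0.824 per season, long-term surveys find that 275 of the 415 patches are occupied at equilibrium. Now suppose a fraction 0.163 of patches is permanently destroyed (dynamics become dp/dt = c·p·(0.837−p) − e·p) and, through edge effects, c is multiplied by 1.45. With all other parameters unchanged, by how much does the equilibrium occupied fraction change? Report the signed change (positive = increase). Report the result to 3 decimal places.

-0.058

Observed p* = 275/415 = 0.66265.
Balance c(1−p*) = e gives e = 0.824×(1 − 0.66265) = 0.27798.
New p* = 0.837 − e/c = 0.837 − 0.27798/1.19480 = 0.60434.
Δp* = 0.60434 − 0.66265 = -0.05831.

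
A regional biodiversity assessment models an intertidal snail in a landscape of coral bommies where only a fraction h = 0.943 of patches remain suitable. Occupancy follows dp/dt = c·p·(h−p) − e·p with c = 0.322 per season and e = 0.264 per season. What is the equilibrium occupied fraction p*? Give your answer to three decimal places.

Setting dp/dt = 0 and dividing by p* gives c·(h−p*) = e.
So p* = h − e/c = 0.943 − 0.264/0.322 = 0.943 − 0.8199 = 0.1231.

0.123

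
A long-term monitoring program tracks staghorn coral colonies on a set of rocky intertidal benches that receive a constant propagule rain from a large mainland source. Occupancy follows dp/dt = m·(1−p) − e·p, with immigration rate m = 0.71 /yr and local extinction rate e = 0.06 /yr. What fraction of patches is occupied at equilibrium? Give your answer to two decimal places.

0.92

At equilibrium the propagule rain into empty patches balances local extinction: m(1−p*) = e·p*.
p* = m/(m+e) = 0.71/(0.71+0.06) = 0.71/0.7700 = 0.9221.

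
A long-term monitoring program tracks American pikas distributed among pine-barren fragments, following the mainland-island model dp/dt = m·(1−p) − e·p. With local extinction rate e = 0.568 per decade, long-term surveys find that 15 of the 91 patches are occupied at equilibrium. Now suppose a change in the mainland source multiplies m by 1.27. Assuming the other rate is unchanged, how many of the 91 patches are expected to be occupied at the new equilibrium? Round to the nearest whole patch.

18

Observed p* = 15/91 = 0.16484.
Balance m(1−p*) = e·p* gives m = e·p*/(1−p*) = 0.568×0.16484/0.83516 = 0.11211.
New p* = m/(m+e) = 0.14238/(0.14238+0.56800) = 0.20043.
Expected occupied = 91 × 0.20043 = 18.24 ≈ 18.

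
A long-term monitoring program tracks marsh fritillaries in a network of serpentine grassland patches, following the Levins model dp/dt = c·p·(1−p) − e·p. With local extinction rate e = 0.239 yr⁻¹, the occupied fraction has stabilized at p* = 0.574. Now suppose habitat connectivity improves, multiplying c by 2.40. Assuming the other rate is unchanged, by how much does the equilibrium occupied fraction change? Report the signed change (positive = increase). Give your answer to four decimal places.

Balance c(1−p*) = e gives c = e/(1 − 0.57400) = 0.239/0.42600 = 0.56103.
New p* = 1 − e/c = 1 − 0.23900/1.34647 = 0.82250.
Δp* = 0.82250 − 0.57400 = +0.24850.

0.2485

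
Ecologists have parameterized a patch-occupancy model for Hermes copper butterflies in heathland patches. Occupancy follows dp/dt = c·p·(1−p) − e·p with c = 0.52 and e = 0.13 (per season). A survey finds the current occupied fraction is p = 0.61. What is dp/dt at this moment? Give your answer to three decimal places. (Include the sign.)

0.044

Colonization term: c·p·(1−p) = 0.52×0.61×0.3900 = 0.12371.
Extinction term: e·p = 0.07930.
dp/dt = 0.12371 − 0.07930 = 0.04441.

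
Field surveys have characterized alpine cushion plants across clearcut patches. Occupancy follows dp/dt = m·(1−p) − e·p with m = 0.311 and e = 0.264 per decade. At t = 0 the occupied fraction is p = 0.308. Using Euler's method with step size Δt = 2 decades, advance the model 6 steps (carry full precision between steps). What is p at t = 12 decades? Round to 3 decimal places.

Update rule: p ← p + [m·(1−p) − e·p]·Δt with Δt = 2.
step 1: Δp = +0.26780, p = 0.57580
step 2: Δp = -0.04017, p = 0.53563
step 3: Δp = +0.00603, p = 0.54166
step 4: Δp = -0.00090, p = 0.54075
step 5: Δp = +0.00014, p = 0.54089
step 6: Δp = -0.00002, p = 0.54087

0.541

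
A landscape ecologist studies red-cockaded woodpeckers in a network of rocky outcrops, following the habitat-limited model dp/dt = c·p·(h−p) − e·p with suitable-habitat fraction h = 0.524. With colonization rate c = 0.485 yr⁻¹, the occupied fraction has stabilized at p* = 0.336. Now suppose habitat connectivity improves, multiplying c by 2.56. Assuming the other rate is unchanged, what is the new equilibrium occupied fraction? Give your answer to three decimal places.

Balance c(h−p*) = e gives e = 0.485×(0.524 − 0.33600) = 0.09118.
New p* = 0.524 − e/c = 0.524 − 0.09118/1.24160 = 0.45056.

0.451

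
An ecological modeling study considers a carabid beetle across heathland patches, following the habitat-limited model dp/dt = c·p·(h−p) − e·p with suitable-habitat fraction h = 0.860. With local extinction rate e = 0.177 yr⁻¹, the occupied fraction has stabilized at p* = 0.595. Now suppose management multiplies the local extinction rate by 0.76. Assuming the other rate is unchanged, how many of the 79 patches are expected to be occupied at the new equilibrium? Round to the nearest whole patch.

52

Balance c(h−p*) = e gives c = e/(0.86 − 0.59500) = 0.177/0.26500 = 0.66792.
New p* = 0.86 − e/c = 0.86 − 0.13452/0.66792 = 0.65860.
Expected occupied = 79 × 0.65860 = 52.03 ≈ 52.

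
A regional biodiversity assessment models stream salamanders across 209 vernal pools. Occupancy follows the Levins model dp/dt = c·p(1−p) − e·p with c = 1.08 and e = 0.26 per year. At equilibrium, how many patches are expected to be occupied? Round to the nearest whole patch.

159

p* = 1 − e/c = 1 − 0.26/1.08 = 0.7593.
Expected occupied patches = N × p* = 209 × 0.7593 = 158.69 ≈ 159.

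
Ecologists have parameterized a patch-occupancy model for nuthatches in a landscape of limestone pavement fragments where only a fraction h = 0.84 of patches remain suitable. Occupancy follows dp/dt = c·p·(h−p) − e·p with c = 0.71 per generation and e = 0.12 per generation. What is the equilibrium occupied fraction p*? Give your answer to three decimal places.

Setting dp/dt = 0 and dividing by p* gives c·(h−p*) = e.
So p* = h − e/c = 0.84 − 0.12/0.71 = 0.84 − 0.1690 = 0.6710.

0.671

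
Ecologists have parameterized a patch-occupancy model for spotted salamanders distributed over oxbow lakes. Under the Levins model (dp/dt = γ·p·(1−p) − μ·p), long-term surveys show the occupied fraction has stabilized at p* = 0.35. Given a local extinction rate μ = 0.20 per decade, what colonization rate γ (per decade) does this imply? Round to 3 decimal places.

At equilibrium γ(1−p*) = μ, so γ = μ/(1−p*).
γ = 0.20/(1 − 0.35) = 0.20/0.6500 = 0.3077.

0.308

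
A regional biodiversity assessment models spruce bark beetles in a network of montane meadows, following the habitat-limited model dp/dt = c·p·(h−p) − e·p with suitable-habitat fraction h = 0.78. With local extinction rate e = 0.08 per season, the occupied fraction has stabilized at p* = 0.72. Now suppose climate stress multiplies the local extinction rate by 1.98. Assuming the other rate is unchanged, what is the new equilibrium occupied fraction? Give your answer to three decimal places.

0.661

Balance c(h−p*) = e gives c = e/(0.78 − 0.72000) = 0.08/0.06000 = 1.33333.
New p* = 0.78 − e/c = 0.78 − 0.15840/1.33333 = 0.66120.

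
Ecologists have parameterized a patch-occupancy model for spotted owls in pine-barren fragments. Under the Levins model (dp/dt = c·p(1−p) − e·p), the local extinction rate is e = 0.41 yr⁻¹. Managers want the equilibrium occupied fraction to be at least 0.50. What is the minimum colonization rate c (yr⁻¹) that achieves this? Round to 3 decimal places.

0.820

p* = 1 − e/c ≥ 0.50 requires e/c ≤ 0.5000, i.e. c ≥ e/0.5000.
c_min = 0.41/0.5000 = 0.8200.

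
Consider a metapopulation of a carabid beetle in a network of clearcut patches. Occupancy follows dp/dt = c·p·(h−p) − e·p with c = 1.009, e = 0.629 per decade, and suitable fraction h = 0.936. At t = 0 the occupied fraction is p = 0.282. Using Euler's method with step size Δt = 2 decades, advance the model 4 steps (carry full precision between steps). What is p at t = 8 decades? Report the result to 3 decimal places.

Update rule: p ← p + [c·p·(h−p) − e·p]·Δt with Δt = 2.
step 1: Δp = +0.01742, p = 0.29942
step 2: Δp = +0.00797, p = 0.30739
step 3: Δp = +0.00324, p = 0.31063
step 4: Δp = +0.00124, p = 0.31187

0.312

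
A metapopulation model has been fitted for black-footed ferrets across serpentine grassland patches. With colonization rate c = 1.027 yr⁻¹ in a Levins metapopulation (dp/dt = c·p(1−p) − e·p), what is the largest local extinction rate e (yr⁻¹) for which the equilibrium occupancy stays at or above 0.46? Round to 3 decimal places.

1 − e/c ≥ 0.46 ⇒ e ≤ c(1 − 0.46) = 1.027 × 0.5400.
e_max = 0.5546.

0.555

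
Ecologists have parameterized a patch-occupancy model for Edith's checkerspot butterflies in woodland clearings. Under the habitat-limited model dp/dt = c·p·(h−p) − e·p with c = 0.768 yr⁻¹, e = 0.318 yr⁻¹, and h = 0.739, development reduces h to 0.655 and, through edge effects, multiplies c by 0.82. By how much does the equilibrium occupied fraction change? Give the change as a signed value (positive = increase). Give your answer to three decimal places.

-0.175

Before: p* = h − e/c = 0.739 − 0.318/0.768 = 0.739 − 0.4141 = 0.3249.
After: c = 0.62976, e = 0.318, h = 0.655; p* = 0.655 − 0.318/0.62976 = 0.1500.
Δp* = 0.1500 − 0.3249 = -0.1749.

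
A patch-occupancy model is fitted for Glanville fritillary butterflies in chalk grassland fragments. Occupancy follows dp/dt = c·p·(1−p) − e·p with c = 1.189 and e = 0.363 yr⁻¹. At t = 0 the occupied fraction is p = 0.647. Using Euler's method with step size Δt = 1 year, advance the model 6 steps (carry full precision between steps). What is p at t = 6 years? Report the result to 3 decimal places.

Update rule: p ← p + [c·p·(1−p) − e·p]·Δt with Δt = 1.
t = 1: p = 0.64700 + (+0.03670) = 0.68370
t = 2: p = 0.68370 + (+0.00895) = 0.69264
t = 3: p = 0.69264 + (+0.00170) = 0.69434
t = 4: p = 0.69434 + (+0.00030) = 0.69464
t = 5: p = 0.69464 + (+0.00005) = 0.69469
t = 6: p = 0.69469 + (+0.00001) = 0.69470

0.695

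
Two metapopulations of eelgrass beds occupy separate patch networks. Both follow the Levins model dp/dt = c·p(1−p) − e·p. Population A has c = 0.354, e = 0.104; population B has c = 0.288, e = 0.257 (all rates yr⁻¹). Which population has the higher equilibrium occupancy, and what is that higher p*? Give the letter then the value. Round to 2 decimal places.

A: p*_A = 1 − 0.104/0.354 = 0.7062.
B: p*_B = 1 − 0.257/0.288 = 0.1076.
A is higher at 0.7062.

A, 0.71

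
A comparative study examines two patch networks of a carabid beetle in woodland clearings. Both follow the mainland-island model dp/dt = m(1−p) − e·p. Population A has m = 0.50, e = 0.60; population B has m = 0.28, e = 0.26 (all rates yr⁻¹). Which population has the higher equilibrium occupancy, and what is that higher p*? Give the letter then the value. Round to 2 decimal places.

B, 0.52

A: p*_A = m/(m+e) = 0.50/1.1000 = 0.4545.
B: p*_B = 0.28/0.5400 = 0.5185.
B is higher at 0.5185.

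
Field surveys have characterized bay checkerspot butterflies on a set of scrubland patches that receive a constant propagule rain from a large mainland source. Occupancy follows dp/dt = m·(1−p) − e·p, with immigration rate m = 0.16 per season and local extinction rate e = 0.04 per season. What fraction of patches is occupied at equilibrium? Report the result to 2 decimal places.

0.80

At equilibrium the propagule rain into empty patches balances local extinction: m(1−p*) = e·p*.
p* = m/(m+e) = 0.16/(0.16+0.04) = 0.16/0.2000 = 0.8000.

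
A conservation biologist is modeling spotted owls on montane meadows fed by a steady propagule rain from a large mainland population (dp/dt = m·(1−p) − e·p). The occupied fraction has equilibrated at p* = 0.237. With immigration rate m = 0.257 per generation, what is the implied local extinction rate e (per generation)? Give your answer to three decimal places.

0.827

At equilibrium m(1−p*) = e·p*, so e = m(1−p*)/p*.
e = 0.257 × 0.7630 / 0.237 = 0.8274.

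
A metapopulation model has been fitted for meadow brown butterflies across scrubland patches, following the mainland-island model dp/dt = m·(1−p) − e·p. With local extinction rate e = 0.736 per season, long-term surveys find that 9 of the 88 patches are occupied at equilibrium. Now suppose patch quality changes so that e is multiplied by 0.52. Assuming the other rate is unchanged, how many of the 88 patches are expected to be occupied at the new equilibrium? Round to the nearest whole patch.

16

Observed p* = 9/88 = 0.10227.
Balance m(1−p*) = e·p* gives m = e·p*/(1−p*) = 0.736×0.10227/0.89773 = 0.08385.
New p* = m/(m+e) = 0.08385/(0.08385+0.38272) = 0.17972.
Expected occupied = 88 × 0.17972 = 15.82 ≈ 16.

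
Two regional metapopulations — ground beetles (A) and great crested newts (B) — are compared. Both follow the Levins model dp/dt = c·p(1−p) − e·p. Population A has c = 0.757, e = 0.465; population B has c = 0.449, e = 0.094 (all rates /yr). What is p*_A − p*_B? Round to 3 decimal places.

A: p*_A = 1 − 0.465/0.757 = 0.3857.
B: p*_B = 1 − 0.094/0.449 = 0.7906.
p*_A − p*_B = 0.3857 − 0.7906 = -0.4049.

-0.405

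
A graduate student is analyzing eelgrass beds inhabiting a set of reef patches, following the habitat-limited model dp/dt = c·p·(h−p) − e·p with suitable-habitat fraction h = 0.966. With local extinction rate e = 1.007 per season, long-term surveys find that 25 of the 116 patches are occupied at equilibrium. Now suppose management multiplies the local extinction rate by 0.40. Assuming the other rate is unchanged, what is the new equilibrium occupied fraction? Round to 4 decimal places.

Observed p* = 25/116 = 0.21552.
Balance c(h−p*) = e gives c = e/(0.966 − 0.21552) = 1.007/0.75048 = 1.34181.
New p* = 0.966 − e/c = 0.966 − 0.40280/1.34181 = 0.66581.

0.6658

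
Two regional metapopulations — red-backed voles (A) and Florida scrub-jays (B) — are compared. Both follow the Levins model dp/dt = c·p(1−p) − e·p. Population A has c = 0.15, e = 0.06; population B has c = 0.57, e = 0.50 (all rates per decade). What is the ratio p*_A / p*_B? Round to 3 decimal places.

4.886

A: p*_A = 1 − 0.06/0.15 = 0.6000.
B: p*_B = 1 − 0.50/0.57 = 0.1228.
p*_A / p*_B = 0.6000/0.1228 = 4.8857.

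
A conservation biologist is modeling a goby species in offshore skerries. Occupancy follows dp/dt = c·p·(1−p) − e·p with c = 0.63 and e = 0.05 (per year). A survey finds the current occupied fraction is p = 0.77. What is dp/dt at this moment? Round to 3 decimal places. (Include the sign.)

Colonization term: c·p·(1−p) = 0.63×0.77×0.2300 = 0.11157.
Extinction term: e·p = 0.03850.
dp/dt = 0.11157 − 0.03850 = 0.07307.

0.073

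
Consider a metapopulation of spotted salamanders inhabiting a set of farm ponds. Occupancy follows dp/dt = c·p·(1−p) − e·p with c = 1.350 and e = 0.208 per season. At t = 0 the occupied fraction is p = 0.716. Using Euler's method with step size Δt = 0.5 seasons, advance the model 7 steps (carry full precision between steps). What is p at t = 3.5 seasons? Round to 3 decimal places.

Update rule: p ← p + [c·p·(1−p) − e·p]·Δt with Δt = 0.5.
p: 0.71600 → 0.77879  (Δp = +0.06279)
p: 0.77879 → 0.81408  (Δp = +0.03529)
p: 0.81408 → 0.83158  (Δp = +0.01750)
p: 0.83158 → 0.83963  (Δp = +0.00805)
p: 0.83963 → 0.84320  (Δp = +0.00357)
p: 0.84320 → 0.84475  (Δp = +0.00155)
p: 0.84475 → 0.84542  (Δp = +0.00067)

0.845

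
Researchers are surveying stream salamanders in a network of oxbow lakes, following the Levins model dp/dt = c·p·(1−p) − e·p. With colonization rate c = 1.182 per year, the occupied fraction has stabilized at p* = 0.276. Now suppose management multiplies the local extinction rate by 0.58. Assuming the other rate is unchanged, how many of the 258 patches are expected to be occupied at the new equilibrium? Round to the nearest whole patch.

Balance c(1−p*) = e gives e = 1.182×(1 − 0.27600) = 0.85577.
New p* = 1 − e/c = 1 − 0.49635/1.18200 = 0.58008.
Expected occupied = 258 × 0.58008 = 149.66 ≈ 150.

150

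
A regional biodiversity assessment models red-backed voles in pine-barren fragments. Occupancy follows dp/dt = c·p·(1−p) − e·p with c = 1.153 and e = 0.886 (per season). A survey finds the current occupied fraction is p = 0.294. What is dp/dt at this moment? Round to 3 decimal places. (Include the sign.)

-0.021

Colonization term: c·p·(1−p) = 1.153×0.294×0.7060 = 0.23932.
Extinction term: e·p = 0.26048.
dp/dt = 0.23932 − 0.26048 = -0.02116.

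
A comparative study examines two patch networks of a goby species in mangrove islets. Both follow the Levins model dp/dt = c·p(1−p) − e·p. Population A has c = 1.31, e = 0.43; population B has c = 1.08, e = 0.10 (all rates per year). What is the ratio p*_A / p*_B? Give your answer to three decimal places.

A: p*_A = 1 − 0.43/1.31 = 0.6718.
B: p*_B = 1 − 0.10/1.08 = 0.9074.
p*_A / p*_B = 0.6718/0.9074 = 0.7403.

0.740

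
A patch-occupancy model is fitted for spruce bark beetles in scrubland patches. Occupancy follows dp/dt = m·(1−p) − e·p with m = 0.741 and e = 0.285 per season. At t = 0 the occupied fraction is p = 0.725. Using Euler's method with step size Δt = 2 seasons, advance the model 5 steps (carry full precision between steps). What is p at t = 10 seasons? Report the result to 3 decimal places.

0.719

Update rule: p ← p + [m·(1−p) − e·p]·Δt with Δt = 2.
  1  |  dp/dt·Δt = -0.005700  |  p_1 = 0.719300
  2  |  dp/dt·Δt = +0.005996  |  p_2 = 0.725296
  3  |  dp/dt·Δt = -0.006308  |  p_3 = 0.718988
  4  |  dp/dt·Δt = +0.006636  |  p_4 = 0.725624
  5  |  dp/dt·Δt = -0.006981  |  p_5 = 0.718643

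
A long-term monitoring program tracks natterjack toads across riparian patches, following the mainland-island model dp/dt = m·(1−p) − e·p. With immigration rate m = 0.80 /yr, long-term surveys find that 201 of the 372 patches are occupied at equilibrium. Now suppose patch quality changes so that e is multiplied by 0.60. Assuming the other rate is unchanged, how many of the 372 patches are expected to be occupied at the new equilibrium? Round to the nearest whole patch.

246

Observed p* = 201/372 = 0.54032.
Balance m(1−p*) = e·p* gives e = m(1−p*)/p* = 0.80×0.45968/0.54032 = 0.68060.
New p* = m/(m+e) = 0.80000/(0.80000+0.40836) = 0.66205.
Expected occupied = 372 × 0.66205 = 246.28 ≈ 246.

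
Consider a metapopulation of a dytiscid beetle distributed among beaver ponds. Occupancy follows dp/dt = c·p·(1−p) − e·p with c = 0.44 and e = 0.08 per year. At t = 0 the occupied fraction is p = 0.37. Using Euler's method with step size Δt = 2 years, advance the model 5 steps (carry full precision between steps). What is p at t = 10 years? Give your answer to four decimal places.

Update rule: p ← p + [c·p·(1−p) − e·p]·Δt with Δt = 2.
step 1: Δp = +0.14593, p = 0.51593
step 2: Δp = +0.13723, p = 0.65316
step 3: Δp = +0.09485, p = 0.74801
step 4: Δp = +0.04619, p = 0.79420
step 5: Δp = +0.01676, p = 0.81096

0.8110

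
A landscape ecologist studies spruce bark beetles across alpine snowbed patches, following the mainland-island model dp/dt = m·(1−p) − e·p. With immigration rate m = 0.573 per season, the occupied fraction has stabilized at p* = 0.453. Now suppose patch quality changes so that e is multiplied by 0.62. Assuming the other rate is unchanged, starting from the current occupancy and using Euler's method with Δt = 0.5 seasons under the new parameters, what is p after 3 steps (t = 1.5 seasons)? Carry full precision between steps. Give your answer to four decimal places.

Balance m(1−p*) = e·p* gives e = m(1−p*)/p* = 0.573×0.54700/0.45300 = 0.69190.
Starting from p₀ = 0.45300; update p ← p + (dp/dt)·Δt with the new parameters.
p: 0.45300 → 0.51255  (Δp = +0.05955)
p: 0.51255 → 0.54227  (Δp = +0.02972)
p: 0.54227 → 0.55710  (Δp = +0.01483)

0.5571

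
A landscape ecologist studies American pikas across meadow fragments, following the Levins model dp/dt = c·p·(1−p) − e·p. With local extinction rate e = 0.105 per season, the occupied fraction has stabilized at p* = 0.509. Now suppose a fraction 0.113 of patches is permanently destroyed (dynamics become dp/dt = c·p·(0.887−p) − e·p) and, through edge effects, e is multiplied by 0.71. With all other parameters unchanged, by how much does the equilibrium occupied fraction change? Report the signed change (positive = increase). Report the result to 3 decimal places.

0.029

Balance c(1−p*) = e gives c = e/(1 − 0.50900) = 0.105/0.49100 = 0.21385.
New p* = 0.887 − e/c = 0.887 − 0.07455/0.21385 = 0.53839.
Δp* = 0.53839 − 0.50900 = +0.02939.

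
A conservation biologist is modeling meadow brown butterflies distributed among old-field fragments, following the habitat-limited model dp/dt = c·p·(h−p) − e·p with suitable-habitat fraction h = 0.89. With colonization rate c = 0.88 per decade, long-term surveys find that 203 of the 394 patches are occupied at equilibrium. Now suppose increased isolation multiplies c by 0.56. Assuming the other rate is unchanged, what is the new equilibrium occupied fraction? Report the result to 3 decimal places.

0.221

Observed p* = 203/394 = 0.51523.
Balance c(h−p*) = e gives e = 0.88×(0.89 − 0.51523) = 0.32980.
New p* = 0.89 − e/c = 0.89 − 0.32980/0.49280 = 0.22076.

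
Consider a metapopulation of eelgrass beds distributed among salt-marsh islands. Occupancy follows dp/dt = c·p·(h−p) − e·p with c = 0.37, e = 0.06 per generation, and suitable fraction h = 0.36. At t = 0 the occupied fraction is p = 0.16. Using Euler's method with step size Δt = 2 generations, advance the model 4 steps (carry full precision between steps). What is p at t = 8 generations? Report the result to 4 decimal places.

0.1755

Update rule: p ← p + [c·p·(h−p) − e·p]·Δt with Δt = 2.
t = 2: p = 0.16000 + (+0.00448) = 0.16448
t = 4: p = 0.16448 + (+0.00406) = 0.16854
t = 6: p = 0.16854 + (+0.00365) = 0.17219
t = 8: p = 0.17219 + (+0.00327) = 0.17546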